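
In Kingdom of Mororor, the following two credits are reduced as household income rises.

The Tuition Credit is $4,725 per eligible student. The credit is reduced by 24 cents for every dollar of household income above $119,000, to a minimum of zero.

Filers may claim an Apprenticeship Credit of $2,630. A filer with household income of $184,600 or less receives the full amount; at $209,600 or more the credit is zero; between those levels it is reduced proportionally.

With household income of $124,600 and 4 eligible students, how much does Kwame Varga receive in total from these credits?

$20,186

Tuition Credit: base = 4 × $4,725 = $18,900. 24% of the $5,600 excess over $119,000 is $1,344; credit = $18,900 − $1,344 = $17,556.
Apprenticeship Credit: $124,600 is at or below the $184,600 threshold, so the full $2,630 applies.
Total: $17,556 + $2,630 = $20,186.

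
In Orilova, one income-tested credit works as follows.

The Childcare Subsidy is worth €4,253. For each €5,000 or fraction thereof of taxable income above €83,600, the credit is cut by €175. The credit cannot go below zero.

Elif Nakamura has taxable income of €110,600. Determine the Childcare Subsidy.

€3,203

Childcare Subsidy: income exceeds €83,600 by €27,000, which is 6 full-or-partial €5,000 increments; reduction = 6 × €175 = €1,050, leaving €3,203.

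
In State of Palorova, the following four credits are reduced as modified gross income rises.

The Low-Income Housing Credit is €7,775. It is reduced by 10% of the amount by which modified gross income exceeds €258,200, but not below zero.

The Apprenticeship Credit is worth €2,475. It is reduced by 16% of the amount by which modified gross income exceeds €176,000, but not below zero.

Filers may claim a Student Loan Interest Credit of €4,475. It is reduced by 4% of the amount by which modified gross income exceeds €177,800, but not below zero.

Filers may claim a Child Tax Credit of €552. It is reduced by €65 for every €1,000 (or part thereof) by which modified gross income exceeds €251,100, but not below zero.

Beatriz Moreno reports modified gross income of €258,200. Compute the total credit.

Low-Income Housing Credit: €258,200 is at or below the €258,200 threshold, so the full €7,775 applies.
Apprenticeship Credit: 16% of the €82,200 excess over €176,000 is €13,152 ≥ base, so the credit is €0.
Student Loan Interest Credit: 4% of the €80,400 excess over €177,800 is €3,216; credit = €4,475 − €3,216 = €1,259.
Child Tax Credit: income exceeds €251,100 by €7,100, which is 8 full-or-partial €1,000 increments; reduction = 8 × €65 = €520, leaving €32.
Total: €7,775 + €0 + €1,259 + €32 = €9,066.

€9,066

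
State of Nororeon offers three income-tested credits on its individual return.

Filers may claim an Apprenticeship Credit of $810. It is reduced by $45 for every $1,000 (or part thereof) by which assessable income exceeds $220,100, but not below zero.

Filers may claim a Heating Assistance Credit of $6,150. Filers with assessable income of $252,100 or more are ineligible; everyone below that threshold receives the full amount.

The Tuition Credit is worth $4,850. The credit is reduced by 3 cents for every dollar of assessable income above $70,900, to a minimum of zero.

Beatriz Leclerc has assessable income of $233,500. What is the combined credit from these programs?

Apprenticeship Credit: income exceeds $220,100 by $13,400, which is 14 full-or-partial $1,000 increments; reduction = 14 × $45 = $630, leaving $180.
Heating Assistance Credit: $233,500 is below the $252,100 cutoff, so the full $6,150 applies.
Tuition Credit: 3% of the $162,600 excess over $70,900 is $4,878 ≥ base, so the credit is $0.
Total: $180 + $6,150 + $0 = $6,330.

$6,330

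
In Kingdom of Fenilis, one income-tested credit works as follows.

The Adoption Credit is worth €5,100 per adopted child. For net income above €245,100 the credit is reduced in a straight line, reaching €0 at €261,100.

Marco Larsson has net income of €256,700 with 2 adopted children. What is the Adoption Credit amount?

Adoption Credit: base = 2 × €5,100 = €10,200. €256,700 is €11,600 into a €16,000 phase-out range, leaving 4,400/16,000 of the credit: €10,200 × 4,400/16,000 = €2,805.

€2,805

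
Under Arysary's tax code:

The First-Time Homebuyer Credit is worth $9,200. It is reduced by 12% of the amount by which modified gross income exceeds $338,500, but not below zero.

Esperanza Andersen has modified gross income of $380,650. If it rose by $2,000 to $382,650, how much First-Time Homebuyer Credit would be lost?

$240

At $380,650 — 12% of the $42,150 excess over $338,500 is $5,058; credit = $9,200 − $5,058 = $4,142.
At $382,650 — 12% of the $44,150 excess over $338,500 is $5,298; credit = $9,200 − $5,298 = $3,902.
Lost: $4,142 − $3,902 = $240.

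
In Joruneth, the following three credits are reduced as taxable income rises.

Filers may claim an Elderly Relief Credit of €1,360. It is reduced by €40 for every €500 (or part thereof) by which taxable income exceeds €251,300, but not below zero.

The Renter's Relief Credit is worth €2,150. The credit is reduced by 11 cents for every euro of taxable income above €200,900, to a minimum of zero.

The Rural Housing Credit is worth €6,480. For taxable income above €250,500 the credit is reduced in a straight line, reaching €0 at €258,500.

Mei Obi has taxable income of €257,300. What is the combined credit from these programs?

€1,852

Elderly Relief Credit: income exceeds €251,300 by €6,000, which is 12 full-or-partial €500 increments; reduction = 12 × €40 = €480, leaving €880.
Renter's Relief Credit: 11% of the €56,400 excess over €200,900 is €6,204 ≥ base, so the credit is €0.
Rural Housing Credit: €257,300 is €6,800 into a €8,000 phase-out range, leaving 1,200/8,000 of the credit: €6,480 × 1,200/8,000 = €972.
Total: €880 + €0 + €972 = €1,852.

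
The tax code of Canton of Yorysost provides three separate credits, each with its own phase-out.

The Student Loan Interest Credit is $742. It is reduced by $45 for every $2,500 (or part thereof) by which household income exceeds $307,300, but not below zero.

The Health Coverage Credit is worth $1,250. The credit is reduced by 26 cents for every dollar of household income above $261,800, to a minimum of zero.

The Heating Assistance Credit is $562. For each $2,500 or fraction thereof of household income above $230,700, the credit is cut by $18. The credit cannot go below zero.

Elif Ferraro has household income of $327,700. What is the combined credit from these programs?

Student Loan Interest Credit: income exceeds $307,300 by $20,400, which is 9 full-or-partial $2,500 increments; reduction = 9 × $45 = $405, leaving $337.
Health Coverage Credit: 26% of the $65,900 excess over $261,800 is $17,134 ≥ base, so the credit is $0.
Heating Assistance Credit: income exceeds $230,700 by $97,000 → 39 increments × $18 = $702 ≥ base, so the credit is $0.
Total: $337 + $0 + $0 = $337.

$337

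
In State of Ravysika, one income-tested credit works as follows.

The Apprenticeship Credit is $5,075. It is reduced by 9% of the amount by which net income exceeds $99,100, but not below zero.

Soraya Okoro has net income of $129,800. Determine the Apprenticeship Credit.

$2,312

Apprenticeship Credit: 9% of the $30,700 excess over $99,100 is $2,763; credit = $5,075 − $2,763 = $2,312.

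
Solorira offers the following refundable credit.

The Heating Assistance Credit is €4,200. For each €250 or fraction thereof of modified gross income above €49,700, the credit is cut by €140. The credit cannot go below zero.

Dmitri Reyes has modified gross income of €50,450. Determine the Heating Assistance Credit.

€3,780

Heating Assistance Credit: income exceeds €49,700 by €750, which is 3 full-or-partial €250 increments; reduction = 3 × €140 = €420, leaving €3,780.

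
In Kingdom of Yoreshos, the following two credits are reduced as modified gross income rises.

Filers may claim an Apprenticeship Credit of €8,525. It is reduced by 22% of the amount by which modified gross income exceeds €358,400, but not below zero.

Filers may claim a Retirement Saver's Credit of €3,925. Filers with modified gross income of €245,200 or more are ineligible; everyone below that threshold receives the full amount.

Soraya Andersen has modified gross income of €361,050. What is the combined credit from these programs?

Apprenticeship Credit: 22% of the €2,650 excess over €358,400 is €583; credit = €8,525 − €583 = €7,942.
Retirement Saver's Credit: €361,050 meets or exceeds the €245,200 cutoff, so the credit is €0.
Total: €7,942 + €0 = €7,942.

€7,942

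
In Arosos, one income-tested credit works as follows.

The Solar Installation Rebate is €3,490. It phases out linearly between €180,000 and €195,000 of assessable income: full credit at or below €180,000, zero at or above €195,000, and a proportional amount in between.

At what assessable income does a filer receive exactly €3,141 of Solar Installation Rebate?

€3,141 is 3,141/3,490 of the full €3,490, so 349/3,490 of the €15,000 range has been used: income = €180,000 + €15,000 × 349/3,490 = €181,500.

€181,500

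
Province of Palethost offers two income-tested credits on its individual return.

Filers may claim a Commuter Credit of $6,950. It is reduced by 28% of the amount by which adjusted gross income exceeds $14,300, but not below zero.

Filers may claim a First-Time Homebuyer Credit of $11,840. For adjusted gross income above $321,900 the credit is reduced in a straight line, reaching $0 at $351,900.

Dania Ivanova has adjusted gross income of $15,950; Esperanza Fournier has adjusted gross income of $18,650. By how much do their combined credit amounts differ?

Dania ($15,950): Commuter Credit: 28% of the $1,650 excess over $14,300 is $462; credit = $6,950 − $462 = $6,488. First-Time Homebuyer Credit: $15,950 is at or below the $321,900 threshold, so the full $11,840 applies. total $6,488 + $11,840 = $18,328
Esperanza ($18,650): Commuter Credit: 28% of the $4,350 excess over $14,300 is $1,218; credit = $6,950 − $1,218 = $5,732. First-Time Homebuyer Credit: $18,650 is at or below the $321,900 threshold, so the full $11,840 applies. total $5,732 + $11,840 = $17,572
Difference: |$18,328 − $17,572| = $756.

$756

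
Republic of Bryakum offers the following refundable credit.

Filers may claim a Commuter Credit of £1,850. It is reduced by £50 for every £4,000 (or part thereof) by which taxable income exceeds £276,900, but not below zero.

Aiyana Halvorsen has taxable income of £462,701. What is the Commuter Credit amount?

Commuter Credit: income exceeds £276,900 by £185,801 → 47 increments × £50 = £2,350 ≥ base, so the credit is £0.

£0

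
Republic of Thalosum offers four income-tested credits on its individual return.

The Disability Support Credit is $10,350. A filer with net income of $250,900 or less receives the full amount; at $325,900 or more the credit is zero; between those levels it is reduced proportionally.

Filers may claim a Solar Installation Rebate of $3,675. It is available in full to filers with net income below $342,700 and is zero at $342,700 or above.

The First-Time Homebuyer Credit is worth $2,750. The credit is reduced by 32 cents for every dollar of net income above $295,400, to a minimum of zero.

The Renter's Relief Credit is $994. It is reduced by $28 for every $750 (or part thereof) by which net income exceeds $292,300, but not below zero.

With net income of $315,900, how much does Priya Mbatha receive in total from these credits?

$5,153

Disability Support Credit: $315,900 is $65,000 into a $75,000 phase-out range, leaving 10,000/75,000 of the credit: $10,350 × 10,000/75,000 = $1,380.
Solar Installation Rebate: $315,900 is below the $342,700 cutoff, so the full $3,675 applies.
First-Time Homebuyer Credit: 32% of the $20,500 excess over $295,400 is $6,560 ≥ base, so the credit is $0.
Renter's Relief Credit: income exceeds $292,300 by $23,600, which is 32 full-or-partial $750 increments; reduction = 32 × $28 = $896, leaving $98.
Total: $1,380 + $3,675 + $0 + $98 = $5,153.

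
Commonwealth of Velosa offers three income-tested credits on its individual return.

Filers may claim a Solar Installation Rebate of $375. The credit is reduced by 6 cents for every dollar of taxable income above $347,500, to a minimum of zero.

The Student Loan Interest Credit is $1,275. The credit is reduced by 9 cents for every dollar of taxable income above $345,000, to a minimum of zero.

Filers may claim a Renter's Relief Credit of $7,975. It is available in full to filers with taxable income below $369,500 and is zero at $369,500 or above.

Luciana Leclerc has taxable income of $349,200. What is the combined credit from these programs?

$9,145

Solar Installation Rebate: 6% of the $1,700 excess over $347,500 is $102; credit = $375 − $102 = $273.
Student Loan Interest Credit: 9% of the $4,200 excess over $345,000 is $378; credit = $1,275 − $378 = $897.
Renter's Relief Credit: $349,200 is below the $369,500 cutoff, so the full $7,975 applies.
Total: $273 + $897 + $7,975 = $9,145.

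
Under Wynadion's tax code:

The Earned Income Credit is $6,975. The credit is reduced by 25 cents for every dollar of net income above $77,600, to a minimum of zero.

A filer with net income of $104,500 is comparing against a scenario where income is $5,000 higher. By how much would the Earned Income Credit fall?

$250

At $104,500 — 25% of the $26,900 excess over $77,600 is $6,725; credit = $6,975 − $6,725 = $250.
At $109,500 — 25% of the $31,900 excess over $77,600 is $7,975 ≥ base, so the credit is $0.
Lost: $250 − $0 = $250.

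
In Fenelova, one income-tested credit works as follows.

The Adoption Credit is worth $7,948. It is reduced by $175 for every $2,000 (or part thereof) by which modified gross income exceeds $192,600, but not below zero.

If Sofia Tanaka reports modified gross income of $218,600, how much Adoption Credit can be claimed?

Adoption Credit: income exceeds $192,600 by $26,000, which is 13 full-or-partial $2,000 increments; reduction = 13 × $175 = $2,275, leaving $5,673.

$5,673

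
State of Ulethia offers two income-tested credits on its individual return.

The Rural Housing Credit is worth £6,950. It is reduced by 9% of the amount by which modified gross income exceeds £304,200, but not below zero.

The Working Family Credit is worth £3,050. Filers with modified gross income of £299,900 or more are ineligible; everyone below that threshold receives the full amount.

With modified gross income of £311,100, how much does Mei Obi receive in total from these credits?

£6,329

Rural Housing Credit: 9% of the £6,900 excess over £304,200 is £621; credit = £6,950 − £621 = £6,329.
Working Family Credit: £311,100 meets or exceeds the £299,900 cutoff, so the credit is £0.
Total: £6,329 + £0 = £6,329.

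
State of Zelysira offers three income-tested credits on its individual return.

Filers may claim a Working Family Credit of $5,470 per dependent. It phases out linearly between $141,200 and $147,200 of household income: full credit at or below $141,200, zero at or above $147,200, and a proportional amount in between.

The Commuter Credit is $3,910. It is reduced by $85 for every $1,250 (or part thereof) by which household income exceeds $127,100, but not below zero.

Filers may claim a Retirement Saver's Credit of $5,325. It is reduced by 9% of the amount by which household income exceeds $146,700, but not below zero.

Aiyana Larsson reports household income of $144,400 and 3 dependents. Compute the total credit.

$15,703

Working Family Credit: base = 3 × $5,470 = $16,410. $144,400 is $3,200 into a $6,000 phase-out range, leaving 2,800/6,000 of the credit: $16,410 × 2,800/6,000 = $7,658.
Commuter Credit: income exceeds $127,100 by $17,300, which is 14 full-or-partial $1,250 increments; reduction = 14 × $85 = $1,190, leaving $2,720.
Retirement Saver's Credit: $144,400 is at or below the $146,700 threshold, so the full $5,325 applies.
Total: $7,658 + $2,720 + $5,325 = $15,703.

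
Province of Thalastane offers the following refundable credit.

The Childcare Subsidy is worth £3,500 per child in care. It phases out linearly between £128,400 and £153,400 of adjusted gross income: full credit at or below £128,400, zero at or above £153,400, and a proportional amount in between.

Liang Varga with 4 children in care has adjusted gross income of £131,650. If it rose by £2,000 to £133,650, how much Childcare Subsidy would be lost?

At £131,650 — base = 4 × £3,500 = £14,000. £131,650 is £3,250 into a £25,000 phase-out range, leaving 21,750/25,000 of the credit: £14,000 × 21,750/25,000 = £12,180.
At £133,650 — base = 4 × £3,500 = £14,000. £133,650 is £5,250 into a £25,000 phase-out range, leaving 19,750/25,000 of the credit: £14,000 × 19,750/25,000 = £11,060.
Lost: £12,180 − £11,060 = £1,120.

£1,120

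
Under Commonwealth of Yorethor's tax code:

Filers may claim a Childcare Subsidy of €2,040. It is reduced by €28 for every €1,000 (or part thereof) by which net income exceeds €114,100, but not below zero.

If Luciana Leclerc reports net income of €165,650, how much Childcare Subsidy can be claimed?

€584

Childcare Subsidy: income exceeds €114,100 by €51,550, which is 52 full-or-partial €1,000 increments; reduction = 52 × €28 = €1,456, leaving €584.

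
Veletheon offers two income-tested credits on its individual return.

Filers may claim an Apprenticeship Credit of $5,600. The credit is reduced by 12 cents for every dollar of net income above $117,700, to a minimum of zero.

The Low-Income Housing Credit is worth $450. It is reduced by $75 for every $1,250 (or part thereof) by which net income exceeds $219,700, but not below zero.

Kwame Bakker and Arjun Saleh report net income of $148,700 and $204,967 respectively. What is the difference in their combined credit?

Kwame ($148,700): Apprenticeship Credit: 12% of the $31,000 excess over $117,700 is $3,720; credit = $5,600 − $3,720 = $1,880. Low-Income Housing Credit: $148,700 is at or below the $219,700 threshold, so the full $450 applies. total $1,880 + $450 = $2,330
Arjun ($204,967): Apprenticeship Credit: 12% of the $87,267 excess over $117,700 is $10,472.04 ≥ base, so the credit is $0. Low-Income Housing Credit: $204,967 is at or below the $219,700 threshold, so the full $450 applies. total $0 + $450 = $450
Difference: |$2,330 − $450| = $1,880.

$1,880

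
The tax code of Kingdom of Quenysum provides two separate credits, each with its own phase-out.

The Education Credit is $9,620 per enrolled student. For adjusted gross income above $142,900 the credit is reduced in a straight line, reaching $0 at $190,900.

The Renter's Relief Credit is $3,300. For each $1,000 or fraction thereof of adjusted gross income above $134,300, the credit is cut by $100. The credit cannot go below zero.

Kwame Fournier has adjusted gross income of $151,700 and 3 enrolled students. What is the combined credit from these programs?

Education Credit: base = 3 × $9,620 = $28,860. $151,700 is $8,800 into a $48,000 phase-out range, leaving 39,200/48,000 of the credit: $28,860 × 39,200/48,000 = $23,569.
Renter's Relief Credit: income exceeds $134,300 by $17,400, which is 18 full-or-partial $1,000 increments; reduction = 18 × $100 = $1,800, leaving $1,500.
Total: $23,569 + $1,500 = $25,069.

$25,069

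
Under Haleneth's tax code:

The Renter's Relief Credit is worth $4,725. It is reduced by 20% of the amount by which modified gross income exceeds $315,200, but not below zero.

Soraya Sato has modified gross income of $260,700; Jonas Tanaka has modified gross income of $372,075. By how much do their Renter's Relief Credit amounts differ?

$4,725

Soraya ($260,700): Renter's Relief Credit: $260,700 is at or below the $315,200 threshold, so the full $4,725 applies.
Jonas ($372,075): Renter's Relief Credit: 20% of the $56,875 excess over $315,200 is $11,375 ≥ base, so the credit is $0.
Difference: |$4,725 − $0| = $4,725.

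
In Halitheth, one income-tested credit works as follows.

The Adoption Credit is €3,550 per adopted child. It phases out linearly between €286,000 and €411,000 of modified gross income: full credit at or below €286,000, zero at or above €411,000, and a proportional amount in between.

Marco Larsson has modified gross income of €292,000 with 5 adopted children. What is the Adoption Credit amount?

Adoption Credit: base = 5 × €3,550 = €17,750. €292,000 is €6,000 into a €125,000 phase-out range, leaving 119,000/125,000 of the credit: €17,750 × 119,000/125,000 = €16,898.

€16,898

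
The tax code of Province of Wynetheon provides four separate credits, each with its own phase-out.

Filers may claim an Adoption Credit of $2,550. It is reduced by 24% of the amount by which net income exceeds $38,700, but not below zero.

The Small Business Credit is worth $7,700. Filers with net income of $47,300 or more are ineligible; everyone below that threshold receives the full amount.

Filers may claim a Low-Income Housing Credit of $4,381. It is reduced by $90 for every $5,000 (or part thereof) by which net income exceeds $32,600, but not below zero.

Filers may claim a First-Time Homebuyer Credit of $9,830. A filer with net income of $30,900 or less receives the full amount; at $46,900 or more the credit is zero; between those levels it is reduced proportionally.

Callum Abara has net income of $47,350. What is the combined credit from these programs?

Adoption Credit: 24% of the $8,650 excess over $38,700 is $2,076; credit = $2,550 − $2,076 = $474.
Small Business Credit: $47,350 meets or exceeds the $47,300 cutoff, so the credit is $0.
Low-Income Housing Credit: income exceeds $32,600 by $14,750, which is 3 full-or-partial $5,000 increments; reduction = 3 × $90 = $270, leaving $4,111.
First-Time Homebuyer Credit: $47,350 is at or above $46,900, so the credit is $0.
Total: $474 + $0 + $4,111 + $0 = $4,585.

$4,585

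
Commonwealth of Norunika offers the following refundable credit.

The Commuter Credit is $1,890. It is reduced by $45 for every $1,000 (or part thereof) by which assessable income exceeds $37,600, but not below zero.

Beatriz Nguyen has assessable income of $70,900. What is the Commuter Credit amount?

$360

Commuter Credit: income exceeds $37,600 by $33,300, which is 34 full-or-partial $1,000 increments; reduction = 34 × $45 = $1,530, leaving $360.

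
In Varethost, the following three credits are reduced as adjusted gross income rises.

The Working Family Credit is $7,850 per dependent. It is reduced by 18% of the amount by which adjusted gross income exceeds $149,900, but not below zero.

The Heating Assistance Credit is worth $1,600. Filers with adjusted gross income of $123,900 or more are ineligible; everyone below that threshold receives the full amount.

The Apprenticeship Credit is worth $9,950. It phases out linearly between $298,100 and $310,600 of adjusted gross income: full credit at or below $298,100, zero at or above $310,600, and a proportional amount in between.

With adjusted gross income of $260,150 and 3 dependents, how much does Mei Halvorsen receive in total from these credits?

Working Family Credit: base = 3 × $7,850 = $23,550. 18% of the $110,250 excess over $149,900 is $19,845; credit = $23,550 − $19,845 = $3,705.
Heating Assistance Credit: $260,150 meets or exceeds the $123,900 cutoff, so the credit is $0.
Apprenticeship Credit: $260,150 is at or below the $298,100 threshold, so the full $9,950 applies.
Total: $3,705 + $0 + $9,950 = $13,655.

$13,655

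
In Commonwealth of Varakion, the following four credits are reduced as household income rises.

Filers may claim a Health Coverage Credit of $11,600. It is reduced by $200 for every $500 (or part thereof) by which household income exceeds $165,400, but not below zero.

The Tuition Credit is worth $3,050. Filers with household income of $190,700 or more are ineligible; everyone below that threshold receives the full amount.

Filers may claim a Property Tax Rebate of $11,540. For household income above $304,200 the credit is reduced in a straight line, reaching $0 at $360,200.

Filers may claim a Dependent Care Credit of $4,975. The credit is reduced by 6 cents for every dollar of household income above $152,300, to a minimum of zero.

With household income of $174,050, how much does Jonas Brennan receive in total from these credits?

$26,260

Health Coverage Credit: income exceeds $165,400 by $8,650, which is 18 full-or-partial $500 increments; reduction = 18 × $200 = $3,600, leaving $8,000.
Tuition Credit: $174,050 is below the $190,700 cutoff, so the full $3,050 applies.
Property Tax Rebate: $174,050 is at or below the $304,200 threshold, so the full $11,540 applies.
Dependent Care Credit: 6% of the $21,750 excess over $152,300 is $1,305; credit = $4,975 − $1,305 = $3,670.
Total: $8,000 + $3,050 + $11,540 + $3,670 = $26,260.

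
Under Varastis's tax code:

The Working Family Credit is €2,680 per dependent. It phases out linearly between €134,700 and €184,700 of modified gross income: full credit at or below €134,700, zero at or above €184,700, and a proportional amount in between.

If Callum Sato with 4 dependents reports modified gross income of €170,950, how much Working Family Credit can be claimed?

€2,948

Working Family Credit: base = 4 × €2,680 = €10,720. €170,950 is €36,250 into a €50,000 phase-out range, leaving 13,750/50,000 of the credit: €10,720 × 13,750/50,000 = €2,948.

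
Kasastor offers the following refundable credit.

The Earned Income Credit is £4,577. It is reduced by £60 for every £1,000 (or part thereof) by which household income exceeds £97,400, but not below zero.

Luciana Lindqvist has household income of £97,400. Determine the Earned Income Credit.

£4,577

Earned Income Credit: £97,400 is at or below the £97,400 threshold, so the full £4,577 applies.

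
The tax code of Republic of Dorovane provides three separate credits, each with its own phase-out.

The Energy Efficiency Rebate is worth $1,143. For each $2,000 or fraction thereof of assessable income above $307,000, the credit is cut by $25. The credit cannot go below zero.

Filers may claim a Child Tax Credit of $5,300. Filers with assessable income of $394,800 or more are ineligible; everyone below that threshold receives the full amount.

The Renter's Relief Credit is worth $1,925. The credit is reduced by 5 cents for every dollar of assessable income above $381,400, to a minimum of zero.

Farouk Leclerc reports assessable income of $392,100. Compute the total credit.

$6,758

Energy Efficiency Rebate: income exceeds $307,000 by $85,100, which is 43 full-or-partial $2,000 increments; reduction = 43 × $25 = $1,075, leaving $68.
Child Tax Credit: $392,100 is below the $394,800 cutoff, so the full $5,300 applies.
Renter's Relief Credit: 5% of the $10,700 excess over $381,400 is $535; credit = $1,925 − $535 = $1,390.
Total: $68 + $5,300 + $1,390 = $6,758.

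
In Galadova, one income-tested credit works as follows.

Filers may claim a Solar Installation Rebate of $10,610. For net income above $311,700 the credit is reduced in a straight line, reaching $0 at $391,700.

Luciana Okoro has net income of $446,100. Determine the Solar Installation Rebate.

$0

Solar Installation Rebate: $446,100 is at or above $391,700, so the credit is $0.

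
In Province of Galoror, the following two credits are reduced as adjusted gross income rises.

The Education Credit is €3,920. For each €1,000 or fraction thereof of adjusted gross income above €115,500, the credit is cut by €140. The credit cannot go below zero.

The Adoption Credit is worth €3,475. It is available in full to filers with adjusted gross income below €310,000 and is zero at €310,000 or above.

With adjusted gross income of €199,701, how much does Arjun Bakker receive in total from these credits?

€3,475

Education Credit: income exceeds €115,500 by €84,201 → 85 increments × €140 = €11,900 ≥ base, so the credit is €0.
Adoption Credit: €199,701 is below the €310,000 cutoff, so the full €3,475 applies.
Total: €0 + €3,475 = €3,475.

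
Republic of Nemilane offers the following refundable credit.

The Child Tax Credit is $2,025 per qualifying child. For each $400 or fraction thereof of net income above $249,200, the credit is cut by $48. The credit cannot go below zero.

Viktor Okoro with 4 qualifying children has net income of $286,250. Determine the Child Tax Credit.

Child Tax Credit: base = 4 × $2,025 = $8,100. income exceeds $249,200 by $37,050, which is 93 full-or-partial $400 increments; reduction = 93 × $48 = $4,464, leaving $3,636.

$3,636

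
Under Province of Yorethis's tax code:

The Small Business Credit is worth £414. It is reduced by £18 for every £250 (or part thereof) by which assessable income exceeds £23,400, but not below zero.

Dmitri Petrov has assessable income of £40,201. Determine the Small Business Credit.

£0

Small Business Credit: income exceeds £23,400 by £16,801 → 68 increments × £18 = £1,224 ≥ base, so the credit is £0.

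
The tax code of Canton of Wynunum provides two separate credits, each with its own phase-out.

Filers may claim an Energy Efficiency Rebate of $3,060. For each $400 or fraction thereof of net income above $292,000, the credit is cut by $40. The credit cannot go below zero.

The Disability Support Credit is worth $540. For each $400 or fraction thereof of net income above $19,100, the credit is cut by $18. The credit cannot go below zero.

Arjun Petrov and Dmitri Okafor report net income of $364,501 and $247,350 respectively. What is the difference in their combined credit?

$3,060

Arjun ($364,501): Energy Efficiency Rebate: income exceeds $292,000 by $72,501 → 182 increments × $40 = $7,280 ≥ base, so the credit is $0. Disability Support Credit: income exceeds $19,100 by $345,401 → 864 increments × $18 = $15,552 ≥ base, so the credit is $0. total $0 + $0 = $0
Dmitri ($247,350): Energy Efficiency Rebate: $247,350 is at or below the $292,000 threshold, so the full $3,060 applies. Disability Support Credit: income exceeds $19,100 by $228,250 → 571 increments × $18 = $10,278 ≥ base, so the credit is $0. total $3,060 + $0 = $3,060
Difference: |$0 − $3,060| = $3,060.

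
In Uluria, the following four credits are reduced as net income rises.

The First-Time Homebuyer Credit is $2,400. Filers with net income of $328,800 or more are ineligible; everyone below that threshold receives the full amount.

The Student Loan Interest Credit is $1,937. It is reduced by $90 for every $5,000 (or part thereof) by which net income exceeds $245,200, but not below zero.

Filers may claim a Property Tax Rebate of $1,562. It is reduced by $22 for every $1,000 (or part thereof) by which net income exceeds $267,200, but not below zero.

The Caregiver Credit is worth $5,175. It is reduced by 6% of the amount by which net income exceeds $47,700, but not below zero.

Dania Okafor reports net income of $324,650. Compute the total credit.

First-Time Homebuyer Credit: $324,650 is below the $328,800 cutoff, so the full $2,400 applies.
Student Loan Interest Credit: income exceeds $245,200 by $79,450, which is 16 full-or-partial $5,000 increments; reduction = 16 × $90 = $1,440, leaving $497.
Property Tax Rebate: income exceeds $267,200 by $57,450, which is 58 full-or-partial $1,000 increments; reduction = 58 × $22 = $1,276, leaving $286.
Caregiver Credit: 6% of the $276,950 excess over $47,700 is $16,617 ≥ base, so the credit is $0.
Total: $2,400 + $497 + $286 + $0 = $3,183.

$3,183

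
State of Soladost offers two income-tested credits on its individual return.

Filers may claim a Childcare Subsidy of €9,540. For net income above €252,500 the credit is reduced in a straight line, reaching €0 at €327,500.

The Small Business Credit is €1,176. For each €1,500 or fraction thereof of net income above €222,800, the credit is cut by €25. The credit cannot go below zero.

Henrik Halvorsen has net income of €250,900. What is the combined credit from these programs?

€10,241

Childcare Subsidy: €250,900 is at or below the €252,500 threshold, so the full €9,540 applies.
Small Business Credit: income exceeds €222,800 by €28,100, which is 19 full-or-partial €1,500 increments; reduction = 19 × €25 = €475, leaving €701.
Total: €9,540 + €701 = €10,241.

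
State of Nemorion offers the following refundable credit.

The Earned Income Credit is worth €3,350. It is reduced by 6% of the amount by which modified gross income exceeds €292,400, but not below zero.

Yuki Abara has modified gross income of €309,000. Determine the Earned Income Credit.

€2,354

Earned Income Credit: 6% of the €16,600 excess over €292,400 is €996; credit = €3,350 − €996 = €2,354.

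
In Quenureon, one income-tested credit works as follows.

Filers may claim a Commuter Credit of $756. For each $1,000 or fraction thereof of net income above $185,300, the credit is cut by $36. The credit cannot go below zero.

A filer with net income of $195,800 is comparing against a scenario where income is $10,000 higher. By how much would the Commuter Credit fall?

At $195,800 — income exceeds $185,300 by $10,500, which is 11 full-or-partial $1,000 increments; reduction = 11 × $36 = $396, leaving $360.
At $205,800 — income exceeds $185,300 by $20,500 → 21 increments × $36 = $756 ≥ base, so the credit is $0.
Lost: $360 − $0 = $360.

$360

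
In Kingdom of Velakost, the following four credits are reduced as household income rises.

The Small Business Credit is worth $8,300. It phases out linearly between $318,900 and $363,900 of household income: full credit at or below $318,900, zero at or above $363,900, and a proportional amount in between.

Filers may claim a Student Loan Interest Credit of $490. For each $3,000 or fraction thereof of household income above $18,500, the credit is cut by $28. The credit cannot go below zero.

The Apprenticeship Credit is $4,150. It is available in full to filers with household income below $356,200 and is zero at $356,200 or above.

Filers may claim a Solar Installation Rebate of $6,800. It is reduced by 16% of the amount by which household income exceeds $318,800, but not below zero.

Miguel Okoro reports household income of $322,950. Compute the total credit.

$17,839

Small Business Credit: $322,950 is $4,050 into a $45,000 phase-out range, leaving 40,950/45,000 of the credit: $8,300 × 40,950/45,000 = $7,553.
Student Loan Interest Credit: income exceeds $18,500 by $304,450 → 102 increments × $28 = $2,856 ≥ base, so the credit is $0.
Apprenticeship Credit: $322,950 is below the $356,200 cutoff, so the full $4,150 applies.
Solar Installation Rebate: 16% of the $4,150 excess over $318,800 is $664; credit = $6,800 − $664 = $6,136.
Total: $7,553 + $0 + $4,150 + $6,136 = $17,839.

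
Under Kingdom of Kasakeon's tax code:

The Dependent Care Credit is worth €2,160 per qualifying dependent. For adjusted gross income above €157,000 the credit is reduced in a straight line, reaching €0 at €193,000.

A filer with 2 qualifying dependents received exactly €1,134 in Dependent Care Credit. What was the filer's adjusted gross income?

€183,550

Full credit = 2 × €2,160 = €4,320.
€1,134 is 1,134/4,320 of the full €4,320, so 3,186/4,320 of the €36,000 range has been used: income = €157,000 + €36,000 × 3,186/4,320 = €183,550.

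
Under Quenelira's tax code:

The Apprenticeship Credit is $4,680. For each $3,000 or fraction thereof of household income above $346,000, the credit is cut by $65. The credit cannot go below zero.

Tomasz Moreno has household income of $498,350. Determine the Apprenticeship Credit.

Apprenticeship Credit: income exceeds $346,000 by $152,350, which is 51 full-or-partial $3,000 increments; reduction = 51 × $65 = $3,315, leaving $1,365.

$1,365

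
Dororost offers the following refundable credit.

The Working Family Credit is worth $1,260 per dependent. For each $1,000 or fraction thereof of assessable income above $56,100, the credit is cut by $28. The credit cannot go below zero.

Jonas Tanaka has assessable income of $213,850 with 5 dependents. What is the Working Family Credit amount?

Working Family Credit: base = 5 × $1,260 = $6,300. income exceeds $56,100 by $157,750, which is 158 full-or-partial $1,000 increments; reduction = 158 × $28 = $4,424, leaving $1,876.

$1,876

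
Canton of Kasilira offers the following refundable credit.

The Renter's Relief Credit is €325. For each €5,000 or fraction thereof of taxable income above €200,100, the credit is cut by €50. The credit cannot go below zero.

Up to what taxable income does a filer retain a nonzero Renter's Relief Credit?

€230,100

After 6 increments the reduction is 6 × €50 = €300, leaving €25; one more increment wipes it out. Increment 6 ends at excess 6 × €5,000 = €30,000, so the highest qualifying income is €200,100 + €30,000 = €230,100.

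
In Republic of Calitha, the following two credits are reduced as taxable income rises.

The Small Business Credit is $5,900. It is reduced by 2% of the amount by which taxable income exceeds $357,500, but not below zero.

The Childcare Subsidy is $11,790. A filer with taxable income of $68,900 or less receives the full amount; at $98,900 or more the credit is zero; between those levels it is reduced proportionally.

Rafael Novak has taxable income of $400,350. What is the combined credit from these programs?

Small Business Credit: 2% of the $42,850 excess over $357,500 is $857; credit = $5,900 − $857 = $5,043.
Childcare Subsidy: $400,350 is at or above $98,900, so the credit is $0.
Total: $5,043 + $0 = $5,043.

$5,043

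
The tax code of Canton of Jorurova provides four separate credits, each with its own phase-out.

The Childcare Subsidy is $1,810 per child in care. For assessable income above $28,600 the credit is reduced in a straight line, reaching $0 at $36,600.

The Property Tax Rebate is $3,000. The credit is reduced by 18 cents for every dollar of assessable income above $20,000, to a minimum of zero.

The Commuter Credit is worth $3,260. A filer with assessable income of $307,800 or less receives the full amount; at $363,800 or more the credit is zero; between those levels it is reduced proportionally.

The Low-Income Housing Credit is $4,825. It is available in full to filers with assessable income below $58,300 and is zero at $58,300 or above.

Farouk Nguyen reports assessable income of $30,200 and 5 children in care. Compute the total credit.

Childcare Subsidy: base = 5 × $1,810 = $9,050. $30,200 is $1,600 into a $8,000 phase-out range, leaving 6,400/8,000 of the credit: $9,050 × 6,400/8,000 = $7,240.
Property Tax Rebate: 18% of the $10,200 excess over $20,000 is $1,836; credit = $3,000 − $1,836 = $1,164.
Commuter Credit: $30,200 is at or below the $307,800 threshold, so the full $3,260 applies.
Low-Income Housing Credit: $30,200 is below the $58,300 cutoff, so the full $4,825 applies.
Total: $7,240 + $1,164 + $3,260 + $4,825 = $16,489.

$16,489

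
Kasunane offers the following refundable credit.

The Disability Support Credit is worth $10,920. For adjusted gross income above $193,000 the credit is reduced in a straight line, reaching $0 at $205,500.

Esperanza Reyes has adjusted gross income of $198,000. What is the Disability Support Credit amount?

Disability Support Credit: $198,000 is $5,000 into a $12,500 phase-out range, leaving 7,500/12,500 of the credit: $10,920 × 7,500/12,500 = $6,552.

$6,552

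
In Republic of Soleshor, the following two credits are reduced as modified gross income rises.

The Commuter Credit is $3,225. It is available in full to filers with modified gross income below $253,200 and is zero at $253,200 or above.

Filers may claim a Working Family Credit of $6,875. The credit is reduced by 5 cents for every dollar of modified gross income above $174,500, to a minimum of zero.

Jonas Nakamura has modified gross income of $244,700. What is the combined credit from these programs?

$6,590

Commuter Credit: $244,700 is below the $253,200 cutoff, so the full $3,225 applies.
Working Family Credit: 5% of the $70,200 excess over $174,500 is $3,510; credit = $6,875 − $3,510 = $3,365.
Total: $3,225 + $3,365 = $6,590.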